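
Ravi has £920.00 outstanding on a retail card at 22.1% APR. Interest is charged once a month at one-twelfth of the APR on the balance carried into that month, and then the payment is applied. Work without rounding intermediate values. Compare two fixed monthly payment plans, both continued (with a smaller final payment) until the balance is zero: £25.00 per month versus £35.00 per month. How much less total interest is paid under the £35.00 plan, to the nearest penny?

Monthly rate r = 22.1%/12 = 1.84167% = 0.0184167.
At £25.00/mo: n = ⌈−ln(1 − rB₀/P)/ln(1+r)⌉ = 63 payments (last £1.28); total interest = total paid − £920.00 = £631.28.
At £35.00/mo: 37 payments (last £9.39); total interest £349.39.
Interest saved = £631.28 − £349.39 = £281.89.

£281.89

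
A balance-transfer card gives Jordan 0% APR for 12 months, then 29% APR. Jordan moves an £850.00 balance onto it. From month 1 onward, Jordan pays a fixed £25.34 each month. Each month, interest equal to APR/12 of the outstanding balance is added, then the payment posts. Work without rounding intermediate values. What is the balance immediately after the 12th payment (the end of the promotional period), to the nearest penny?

£545.92

Promo months 1–12 at r₀ = 0%/12 = 0; months 13+ at r₁ = 29%/12 = 0.0241667.
After month 12 (no interest yet): B = £850.00 − 12·£25.34 = £545.92.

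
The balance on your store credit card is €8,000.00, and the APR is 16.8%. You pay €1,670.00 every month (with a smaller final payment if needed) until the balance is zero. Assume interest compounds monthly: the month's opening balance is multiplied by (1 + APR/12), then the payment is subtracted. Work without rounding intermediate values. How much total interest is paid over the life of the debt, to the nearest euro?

Monthly rate r = 16.8%/12 = 1.4% = 0.014.
Payoff takes n = ⌈−ln(1 − rB₀/P)/ln(1+r)⌉ = ⌈4.993⌉ = 5 payments; the last is €1,658.80.
Total paid = 4·€1,670.00 + €1,658.80 = €8,338.80.
Total interest = total paid − principal = €8,338.80 − €8,000.00 = €338.80.

€339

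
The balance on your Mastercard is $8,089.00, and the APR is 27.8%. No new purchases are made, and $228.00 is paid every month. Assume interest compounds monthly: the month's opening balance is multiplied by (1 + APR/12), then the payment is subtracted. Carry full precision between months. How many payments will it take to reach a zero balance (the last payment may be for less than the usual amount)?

Monthly rate r = 27.8%/12 = 2.31667% = 0.0231667.
Recurrence: B ← B·(1+r) − $228.00.
Month 1: interest $187.40; balance after payment $8,048.40.
Month 2: interest $186.45; balance after payment $8,006.85.
Closed form: n = −ln(1 − rB₀/P)/ln(1+r) = −ln(0.17809)/ln(1.02317) ≈ 75.340, so the balance reaches zero during payment 76.

76 months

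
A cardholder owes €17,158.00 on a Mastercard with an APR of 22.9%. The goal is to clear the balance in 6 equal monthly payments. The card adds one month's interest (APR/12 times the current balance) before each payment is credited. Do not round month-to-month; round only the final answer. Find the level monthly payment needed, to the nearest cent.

Monthly rate r = 22.9%/12 = 1.90833% = 0.0190833.
Level-payment amortization: P = B₀·r / (1 − (1+r)^(−n)) = 17158.00·0.0190833 / (1 − 1.01908^(−6)).
Denominator 1 − (1+r)^(−6) = 0.10722544.
P = 327.432 / 0.10722544 ≈ 3053.68.

€3,053.68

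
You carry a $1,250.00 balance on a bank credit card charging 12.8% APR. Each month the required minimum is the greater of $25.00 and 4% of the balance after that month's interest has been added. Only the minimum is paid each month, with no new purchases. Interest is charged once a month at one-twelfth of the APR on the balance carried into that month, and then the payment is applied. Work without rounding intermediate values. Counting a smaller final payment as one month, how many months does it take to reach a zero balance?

Monthly rate r = 12.8%/12 = 1.06667% = 0.0106667.
While 4% of the post-interest balance exceeds $25.00, each month B ← (B·(1+r))·(1 − 0.04), i.e. B shrinks by the factor (1+r)·0.96 = 0.97024.
This holds for months 1–24. Entering month 25 the balance is $605.36; 4% of the post-interest balance is now below $25.00, so the flat $25.00 minimum applies from here.
From month 25 a fixed $25.00 at rate r clears $605.36 in 29 more payments. Total: 24 + 29 = 53 months.

53 months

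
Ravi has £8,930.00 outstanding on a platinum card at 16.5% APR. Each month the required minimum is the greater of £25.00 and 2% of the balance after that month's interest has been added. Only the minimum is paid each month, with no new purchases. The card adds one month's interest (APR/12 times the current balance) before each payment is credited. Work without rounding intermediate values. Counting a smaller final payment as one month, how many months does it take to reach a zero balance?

386 months

Monthly rate r = 16.5%/12 = 1.375% = 0.01375.
While 2% of the post-interest balance exceeds £25.00, each month B ← (B·(1+r))·(1 − 0.02), i.e. B shrinks by the factor (1+r)·0.98 = 0.99347.
This holds for months 1–303. Entering month 304 the balance is £1,228.58; 2% of the post-interest balance is now below £25.00, so the flat £25.00 minimum applies from here.
From month 304 a fixed £25.00 at rate r clears £1,228.58 in 83 more payments. Total: 303 + 83 = 386 months.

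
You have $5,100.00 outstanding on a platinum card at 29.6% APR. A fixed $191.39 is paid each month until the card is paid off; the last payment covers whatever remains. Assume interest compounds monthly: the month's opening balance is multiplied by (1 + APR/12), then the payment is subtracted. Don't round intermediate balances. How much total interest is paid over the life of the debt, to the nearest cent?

Monthly rate r = 29.6%/12 = 2.46667% = 0.0246667.
Payoff takes n = ⌈−ln(1 − rB₀/P)/ln(1+r)⌉ = ⌈43.948⌉ = 44 payments; the last is $181.50.
Total paid = 43·$191.39 + $181.50 = $8,411.27.
Total interest = total paid − principal = $8,411.27 − $5,100.00 = $3,311.27.

$3,311.27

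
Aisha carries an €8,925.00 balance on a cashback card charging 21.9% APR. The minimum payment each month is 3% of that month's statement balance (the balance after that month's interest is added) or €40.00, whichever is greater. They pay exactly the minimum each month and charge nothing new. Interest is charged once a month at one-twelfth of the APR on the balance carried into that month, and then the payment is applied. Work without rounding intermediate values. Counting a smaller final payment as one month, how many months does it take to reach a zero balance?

Monthly rate r = 21.9%/12 = 1.825% = 0.01825.
While 3% of the post-interest balance exceeds €40.00, each month B ← (B·(1+r))·(1 − 0.03), i.e. B shrinks by the factor (1+r)·0.97 = 0.9877.
This holds for months 1–156. Entering month 157 the balance is €1,295.05; 3% of the post-interest balance is now below €40.00, so the flat €40.00 minimum applies from here.
From month 157 a fixed €40.00 at rate r clears €1,295.05 in 50 more payments. Total: 156 + 50 = 206 months.

206 months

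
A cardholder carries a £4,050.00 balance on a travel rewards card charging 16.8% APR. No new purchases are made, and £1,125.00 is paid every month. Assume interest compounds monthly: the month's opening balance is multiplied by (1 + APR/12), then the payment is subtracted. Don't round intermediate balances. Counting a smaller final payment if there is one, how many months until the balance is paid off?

4 payments

Monthly rate r = 16.8%/12 = 1.4% = 0.014.
Recurrence: B ← B·(1+r) − £1,125.00.
Month 1: interest £56.70; balance after payment £2,981.70.
Month 2: interest £41.74; balance after payment £1,898.44.
Month 3: interest £26.58; balance after payment £800.02.
Month 4: interest £11.20; balance after payment £0.00.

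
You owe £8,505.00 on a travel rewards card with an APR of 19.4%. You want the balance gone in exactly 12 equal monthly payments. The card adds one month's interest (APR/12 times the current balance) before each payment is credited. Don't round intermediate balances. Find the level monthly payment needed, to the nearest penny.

Monthly rate r = 19.4%/12 = 1.61667% = 0.0161667.
Level-payment amortization: P = B₀·r / (1 − (1+r)^(−n)) = 8505.00·0.0161667 / (1 − 1.01617^(−12)).
Denominator 1 − (1+r)^(−12) = 0.175063225.
P = 137.498 / 0.175063225 ≈ 785.42.

£785.42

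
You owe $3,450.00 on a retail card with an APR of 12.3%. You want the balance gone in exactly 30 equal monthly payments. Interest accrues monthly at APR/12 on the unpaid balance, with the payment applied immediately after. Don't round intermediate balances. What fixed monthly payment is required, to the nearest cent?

$134.17

Monthly rate r = 12.3%/12 = 1.025% = 0.01025.
Level-payment amortization: P = B₀·r / (1 − (1+r)^(−n)) = 3450.00·0.01025 / (1 − 1.01025^(−30)).
Denominator 1 − (1+r)^(−30) = 0.263565329.
P = 35.3625 / 0.263565329 ≈ 134.17.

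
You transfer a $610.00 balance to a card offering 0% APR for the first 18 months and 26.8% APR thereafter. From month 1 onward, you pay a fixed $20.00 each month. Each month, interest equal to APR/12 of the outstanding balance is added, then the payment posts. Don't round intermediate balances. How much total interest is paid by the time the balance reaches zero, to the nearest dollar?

Promo months 1–18 at r₀ = 0%/12 = 0; months 19+ at r₁ = 26.8%/12 = 0.0223333.
After month 18 (no interest yet): B = $610.00 − 18·$20.00 = $250.00.
Then at r₁ with $20.00/mo: n₂ = −ln(1 − r₁·B/P)/ln(1+r₁) ≈ 14.82 → 15 more payments.
Total paid = 32·$20.00 + $16.44 = $656.44; interest = $656.44 − $610.00 = $46.44.

$46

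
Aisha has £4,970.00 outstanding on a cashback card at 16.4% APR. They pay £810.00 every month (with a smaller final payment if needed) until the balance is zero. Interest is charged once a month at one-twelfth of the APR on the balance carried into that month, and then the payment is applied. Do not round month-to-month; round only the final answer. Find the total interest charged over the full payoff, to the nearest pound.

£258

Monthly rate r = 16.4%/12 = 1.36667% = 0.0136667.
Payoff takes n = ⌈−ln(1 − rB₀/P)/ln(1+r)⌉ = ⌈6.452⌉ = 7 payments; the last is £367.57.
Total paid = 6·£810.00 + £367.57 = £5,227.57.
Total interest = total paid − principal = £5,227.57 − £4,970.00 = £257.57.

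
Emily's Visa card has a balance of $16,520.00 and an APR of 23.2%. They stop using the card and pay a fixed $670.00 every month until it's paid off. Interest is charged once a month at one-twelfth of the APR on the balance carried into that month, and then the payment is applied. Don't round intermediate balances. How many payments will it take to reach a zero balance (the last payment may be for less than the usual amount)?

Monthly rate r = 23.2%/12 = 1.93333% = 0.0193333.
Recurrence: B ← B·(1+r) − $670.00.
Month 1: interest $319.39; balance after payment $16,169.39.
Month 2: interest $312.61; balance after payment $15,811.99.
Closed form: n = −ln(1 − rB₀/P)/ln(1+r) = −ln(0.5233)/ln(1.01933) ≈ 33.819, so the balance reaches zero during payment 34.

34 months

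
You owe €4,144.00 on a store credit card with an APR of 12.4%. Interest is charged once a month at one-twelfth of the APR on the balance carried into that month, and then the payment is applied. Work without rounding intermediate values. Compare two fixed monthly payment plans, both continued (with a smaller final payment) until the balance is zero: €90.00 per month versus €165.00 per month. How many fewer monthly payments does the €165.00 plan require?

33 fewer payments

Monthly rate r = 12.4%/12 = 1.03333% = 0.0103333.
At €90.00/mo: n = ⌈−ln(1 − rB₀/P)/ln(1+r)⌉ = 63 payments (last €74.38); total interest = total paid − €4,144.00 = €1,510.38.
At €165.00/mo: 30 payments (last €37.58); total interest €678.58.
Payments saved = 63 − 30 = 33.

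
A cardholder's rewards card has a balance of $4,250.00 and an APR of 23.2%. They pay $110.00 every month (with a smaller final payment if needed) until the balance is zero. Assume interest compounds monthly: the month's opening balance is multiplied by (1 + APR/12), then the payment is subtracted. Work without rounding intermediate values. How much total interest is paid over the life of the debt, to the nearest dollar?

$3,645

Monthly rate r = 23.2%/12 = 1.93333% = 0.0193333.
Payoff takes n = ⌈−ln(1 − rB₀/P)/ln(1+r)⌉ = ⌈71.767⌉ = 72 payments; the last is $84.52.
Total paid = 71·$110.00 + $84.52 = $7,894.52.
Total interest = total paid − principal = $7,894.52 − $4,250.00 = $3,644.52.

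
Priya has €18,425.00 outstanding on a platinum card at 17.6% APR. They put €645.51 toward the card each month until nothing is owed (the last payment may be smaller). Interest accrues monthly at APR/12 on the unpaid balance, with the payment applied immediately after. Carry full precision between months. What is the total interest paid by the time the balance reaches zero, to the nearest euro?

Monthly rate r = 17.6%/12 = 1.46667% = 0.0146667.
Payoff takes n = ⌈−ln(1 − rB₀/P)/ln(1+r)⌉ = ⌈37.251⌉ = 38 payments; the last is €162.77.
Total paid = 37·€645.51 + €162.77 = €24,046.64.
Total interest = total paid − principal = €24,046.64 − €18,425.00 = €5,621.64.

€5,622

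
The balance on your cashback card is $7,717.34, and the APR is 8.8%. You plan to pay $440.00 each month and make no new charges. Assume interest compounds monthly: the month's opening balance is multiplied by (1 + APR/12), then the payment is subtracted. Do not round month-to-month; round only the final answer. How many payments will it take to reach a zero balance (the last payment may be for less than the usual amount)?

19 payments

Monthly rate r = 8.8%/12 = 0.733333% = 0.00733333.
Recurrence: B ← B·(1+r) − $440.00.
Month 1: interest $56.59; balance after payment $7,333.93.
Month 2: interest $53.78; balance after payment $6,947.72.
Closed form: n = −ln(1 − rB₀/P)/ln(1+r) = −ln(0.87138)/ln(1.00733) ≈ 18.843, so the balance reaches zero during payment 19.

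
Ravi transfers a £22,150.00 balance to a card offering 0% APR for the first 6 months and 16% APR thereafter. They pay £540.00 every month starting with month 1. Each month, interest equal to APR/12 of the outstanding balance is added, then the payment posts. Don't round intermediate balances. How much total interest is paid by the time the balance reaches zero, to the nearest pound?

£6,738

Promo months 1–6 at r₀ = 0%/12 = 0; months 7+ at r₁ = 16%/12 = 0.0133333.
After month 6 (no interest yet): B = £22,150.00 − 6·£540.00 = £18,910.00.
Then at r₁ with £540.00/mo: n₂ = −ln(1 − r₁·B/P)/ln(1+r₁) ≈ 47.49 → 48 more payments.
Total paid = 53·£540.00 + £267.77 = £28,887.77; interest = £28,887.77 − £22,150.00 = £6,737.77.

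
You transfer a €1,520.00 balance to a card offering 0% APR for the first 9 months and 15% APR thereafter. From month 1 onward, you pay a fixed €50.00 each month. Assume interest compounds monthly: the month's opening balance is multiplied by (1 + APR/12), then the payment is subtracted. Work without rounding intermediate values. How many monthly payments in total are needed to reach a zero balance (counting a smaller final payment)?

35 payments

Promo months 1–9 at r₀ = 0%/12 = 0; months 10+ at r₁ = 15%/12 = 0.0125.
After month 9 (no interest yet): B = €1,520.00 − 9·€50.00 = €1,070.00.
Then at r₁ with €50.00/mo: n₂ = −ln(1 − r₁·B/P)/ln(1+r₁) ≈ 25.06 → 26 more payments.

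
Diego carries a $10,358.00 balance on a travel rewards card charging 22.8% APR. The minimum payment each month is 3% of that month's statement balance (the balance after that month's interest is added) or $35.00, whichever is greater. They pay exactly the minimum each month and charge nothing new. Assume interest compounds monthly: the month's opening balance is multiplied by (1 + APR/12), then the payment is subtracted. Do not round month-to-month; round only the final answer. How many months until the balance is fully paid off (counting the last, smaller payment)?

241 months

Monthly rate r = 22.8%/12 = 1.9% = 0.019.
While 3% of the post-interest balance exceeds $35.00, each month B ← (B·(1+r))·(1 − 0.03), i.e. B shrinks by the factor (1+r)·0.97 = 0.98843.
This holds for months 1–190. Entering month 191 the balance is $1,135.01; 3% of the post-interest balance is now below $35.00, so the flat $35.00 minimum applies from here.
From month 191 a fixed $35.00 at rate r clears $1,135.01 in 51 more payments. Total: 190 + 51 = 241 months.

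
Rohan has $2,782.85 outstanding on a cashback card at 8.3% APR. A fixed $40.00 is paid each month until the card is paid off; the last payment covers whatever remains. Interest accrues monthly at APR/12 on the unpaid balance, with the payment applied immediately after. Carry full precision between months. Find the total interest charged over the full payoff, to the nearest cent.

Monthly rate r = 8.3%/12 = 0.691667% = 0.00691667.
Payoff takes n = ⌈−ln(1 − rB₀/P)/ln(1+r)⌉ = ⌈95.206⌉ = 96 payments; the last is $8.25.
Total paid = 95·$40.00 + $8.25 = $3,808.25.
Total interest = total paid − principal = $3,808.25 − $2,782.85 = $1,025.40.

$1,025.40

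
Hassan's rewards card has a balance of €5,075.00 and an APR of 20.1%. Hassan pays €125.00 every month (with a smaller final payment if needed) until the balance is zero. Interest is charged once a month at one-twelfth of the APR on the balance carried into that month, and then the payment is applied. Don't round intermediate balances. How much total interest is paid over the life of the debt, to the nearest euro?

€3,501

Monthly rate r = 20.1%/12 = 1.675% = 0.01675.
Payoff takes n = ⌈−ln(1 − rB₀/P)/ln(1+r)⌉ = ⌈68.603⌉ = 69 payments; the last is €75.68.
Total paid = 68·€125.00 + €75.68 = €8,575.68.
Total interest = total paid − principal = €8,575.68 − €5,075.00 = €3,500.68.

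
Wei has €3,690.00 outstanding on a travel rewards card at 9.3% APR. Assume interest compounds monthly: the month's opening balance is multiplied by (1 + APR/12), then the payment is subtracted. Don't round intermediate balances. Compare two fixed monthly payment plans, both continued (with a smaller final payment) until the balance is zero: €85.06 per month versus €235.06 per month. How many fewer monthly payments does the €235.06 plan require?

37 fewer payments

Monthly rate r = 9.3%/12 = 0.775% = 0.00775.
At €85.06/mo: n = ⌈−ln(1 − rB₀/P)/ln(1+r)⌉ = 54 payments (last €6.79); total interest = total paid − €3,690.00 = €824.97.
At €235.06/mo: 17 payments (last €188.92); total interest €259.88.
Payments saved = 54 − 17 = 37.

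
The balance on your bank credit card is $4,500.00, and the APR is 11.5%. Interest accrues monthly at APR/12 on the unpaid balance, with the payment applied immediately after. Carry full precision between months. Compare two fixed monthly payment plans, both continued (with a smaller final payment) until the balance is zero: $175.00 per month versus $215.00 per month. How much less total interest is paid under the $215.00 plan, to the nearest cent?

$144.71

Monthly rate r = 11.5%/12 = 0.958333% = 0.00958333.
At $175.00/mo: n = ⌈−ln(1 − rB₀/P)/ln(1+r)⌉ = 30 payments (last $116.48); total interest = total paid − $4,500.00 = $691.48.
At $215.00/mo: 24 payments (last $101.77); total interest $546.77.
Interest saved = $691.48 − $546.77 = $144.71.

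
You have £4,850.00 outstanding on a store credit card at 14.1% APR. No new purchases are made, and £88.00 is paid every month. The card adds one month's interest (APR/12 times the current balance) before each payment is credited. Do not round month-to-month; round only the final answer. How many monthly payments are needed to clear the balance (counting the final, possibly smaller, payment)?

90 months

Monthly rate r = 14.1%/12 = 1.175% = 0.01175.
Recurrence: B ← B·(1+r) − £88.00.
Month 1: interest £56.99; balance after payment £4,818.99.
Month 2: interest £56.62; balance after payment £4,787.61.
Closed form: n = −ln(1 − rB₀/P)/ln(1+r) = −ln(0.35241)/ln(1.01175) ≈ 89.282, so the balance reaches zero during payment 90.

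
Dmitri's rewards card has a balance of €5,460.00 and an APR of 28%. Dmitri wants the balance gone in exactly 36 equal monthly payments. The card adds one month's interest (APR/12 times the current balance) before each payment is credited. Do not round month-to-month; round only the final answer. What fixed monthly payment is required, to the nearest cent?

€225.85

Monthly rate r = 28%/12 = 2.33333% = 0.0233333.
Level-payment amortization: P = B₀·r / (1 − (1+r)^(−n)) = 5460.00·0.0233333 / (1 − 1.02333^(−36)).
Denominator 1 − (1+r)^(−36) = 0.564103228.
P = 127.4 / 0.564103228 ≈ 225.85.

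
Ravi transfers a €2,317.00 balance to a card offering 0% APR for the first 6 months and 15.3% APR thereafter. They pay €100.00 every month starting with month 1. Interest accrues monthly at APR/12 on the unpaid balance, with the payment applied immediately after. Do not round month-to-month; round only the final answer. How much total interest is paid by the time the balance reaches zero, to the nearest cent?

€233.33

Promo months 1–6 at r₀ = 0%/12 = 0; months 7+ at r₁ = 15.3%/12 = 0.01275.
After month 6 (no interest yet): B = €2,317.00 − 6·€100.00 = €1,717.00.
Then at r₁ with €100.00/mo: n₂ = −ln(1 − r₁·B/P)/ln(1+r₁) ≈ 19.50 → 20 more payments.
Total paid = 25·€100.00 + €50.33 = €2,550.33; interest = €2,550.33 − €2,317.00 = €233.33.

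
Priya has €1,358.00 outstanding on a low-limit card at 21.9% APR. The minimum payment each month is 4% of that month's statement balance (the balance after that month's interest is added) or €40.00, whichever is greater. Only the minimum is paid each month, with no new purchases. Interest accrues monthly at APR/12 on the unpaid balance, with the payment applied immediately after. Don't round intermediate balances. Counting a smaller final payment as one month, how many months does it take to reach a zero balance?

48 months

Monthly rate r = 21.9%/12 = 1.825% = 0.01825.
While 4% of the post-interest balance exceeds €40.00, each month B ← (B·(1+r))·(1 − 0.04), i.e. B shrinks by the factor (1+r)·0.96 = 0.97752.
This holds for months 1–15. Entering month 16 the balance is €965.57; 4% of the post-interest balance is now below €40.00, so the flat €40.00 minimum applies from here.
From month 16 a fixed €40.00 at rate r clears €965.57 in 33 more payments. Total: 15 + 33 = 48 months.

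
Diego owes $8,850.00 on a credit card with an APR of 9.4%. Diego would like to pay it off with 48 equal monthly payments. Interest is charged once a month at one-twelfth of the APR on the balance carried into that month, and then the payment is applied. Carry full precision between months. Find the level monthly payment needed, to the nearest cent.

Monthly rate r = 9.4%/12 = 0.783333% = 0.00783333.
Level-payment amortization: P = B₀·r / (1 − (1+r)^(−n)) = 8850.00·0.00783333 / (1 − 1.00783^(−48)).
Denominator 1 − (1+r)^(−48) = 0.312391043.
P = 69.325 / 0.312391043 ≈ 221.92.

$221.92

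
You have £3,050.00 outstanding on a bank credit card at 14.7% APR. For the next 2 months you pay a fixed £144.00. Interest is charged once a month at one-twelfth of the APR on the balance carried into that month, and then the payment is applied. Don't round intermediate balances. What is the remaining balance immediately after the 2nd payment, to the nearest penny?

Monthly rate r = 14.7%/12 = 1.225% = 0.01225.
Each month: B ← B·(1+r) − £144.00.
Month 1: interest £37.36; balance after payment £2,943.36.
Month 2: interest £36.06; balance after payment £2,835.42.

£2,835.42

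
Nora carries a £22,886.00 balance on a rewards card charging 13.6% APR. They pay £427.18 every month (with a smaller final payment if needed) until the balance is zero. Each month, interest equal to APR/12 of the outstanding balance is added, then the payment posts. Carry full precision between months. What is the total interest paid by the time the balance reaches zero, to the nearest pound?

£12,533

Monthly rate r = 13.6%/12 = 1.13333% = 0.0113333.
Payoff takes n = ⌈−ln(1 − rB₀/P)/ln(1+r)⌉ = ⌈82.913⌉ = 83 payments; the last is £390.40.
Total paid = 82·£427.18 + £390.40 = £35,419.16.
Total interest = total paid − principal = £35,419.16 − £22,886.00 = £12,533.16.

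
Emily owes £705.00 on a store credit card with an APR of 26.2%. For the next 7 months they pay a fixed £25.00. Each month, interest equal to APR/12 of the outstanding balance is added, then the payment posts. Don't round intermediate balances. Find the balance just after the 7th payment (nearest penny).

£633.18

Monthly rate r = 26.2%/12 = 2.18333% = 0.0218333.
Each month: B ← B·(1+r) − £25.00.
Month 1: interest £15.39; balance after payment £695.39.
Month 2: interest £15.18; balance after payment £685.58.
Month 3: interest £14.97; balance after payment £675.54.
Month 4: interest £14.75; balance after payment £665.29.
Month 5: interest £14.53; balance after payment £654.82.
Month 6: interest £14.30; balance after payment £644.12.
Month 7: interest £14.06; balance after payment £633.18.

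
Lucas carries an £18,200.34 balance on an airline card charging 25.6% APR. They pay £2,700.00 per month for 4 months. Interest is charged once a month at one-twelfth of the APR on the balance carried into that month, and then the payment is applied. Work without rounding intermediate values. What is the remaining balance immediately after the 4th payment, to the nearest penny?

£8,653.30

Monthly rate r = 25.6%/12 = 2.13333% = 0.0213333.
Each month: B ← B·(1+r) − £2,700.00.
Month 1: interest £388.27; balance after payment £15,888.61.
Month 2: interest £338.96; balance after payment £13,527.57.
Month 3: interest £288.59; balance after payment £11,116.16.
Month 4: interest £237.14; balance after payment £8,653.30.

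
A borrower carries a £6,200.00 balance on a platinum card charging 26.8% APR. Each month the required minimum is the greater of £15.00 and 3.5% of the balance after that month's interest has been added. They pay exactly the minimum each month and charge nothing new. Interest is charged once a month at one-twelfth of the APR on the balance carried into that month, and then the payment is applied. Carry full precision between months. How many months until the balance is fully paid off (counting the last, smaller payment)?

244 months

Monthly rate r = 26.8%/12 = 2.23333% = 0.0223333.
While 3.5% of the post-interest balance exceeds £15.00, each month B ← (B·(1+r))·(1 − 0.035), i.e. B shrinks by the factor (1+r)·0.965 = 0.98655.
This holds for months 1–199. Entering month 200 the balance is £419.02; 3.5% of the post-interest balance is now below £15.00, so the flat £15.00 minimum applies from here.
From month 200 a fixed £15.00 at rate r clears £419.02 in 45 more payments. Total: 199 + 45 = 244 months.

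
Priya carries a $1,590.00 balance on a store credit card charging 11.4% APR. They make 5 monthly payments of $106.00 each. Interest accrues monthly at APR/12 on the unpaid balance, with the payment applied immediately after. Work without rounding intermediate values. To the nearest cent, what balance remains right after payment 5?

Monthly rate r = 11.4%/12 = 0.95% = 0.0095.
Each month: B ← B·(1+r) − $106.00.
Month 1: interest $15.11; balance after payment $1,499.11.
Month 2: interest $14.24; balance after payment $1,407.35.
Month 3: interest $13.37; balance after payment $1,314.72.
Month 4: interest $12.49; balance after payment $1,221.21.
Month 5: interest $11.60; balance after payment $1,126.81.

$1,126.81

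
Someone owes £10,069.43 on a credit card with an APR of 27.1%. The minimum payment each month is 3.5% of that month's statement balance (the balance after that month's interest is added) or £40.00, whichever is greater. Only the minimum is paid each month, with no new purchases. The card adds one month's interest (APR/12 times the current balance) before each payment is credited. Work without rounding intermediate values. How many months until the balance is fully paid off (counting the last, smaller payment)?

Monthly rate r = 27.1%/12 = 2.25833% = 0.0225833.
While 3.5% of the post-interest balance exceeds £40.00, each month B ← (B·(1+r))·(1 − 0.035), i.e. B shrinks by the factor (1+r)·0.965 = 0.98679.
This holds for months 1–166. Entering month 167 the balance is £1,107.96; 3.5% of the post-interest balance is now below £40.00, so the flat £40.00 minimum applies from here.
From month 167 a fixed £40.00 at rate r clears £1,107.96 in 44 more payments. Total: 166 + 44 = 210 months.

210 months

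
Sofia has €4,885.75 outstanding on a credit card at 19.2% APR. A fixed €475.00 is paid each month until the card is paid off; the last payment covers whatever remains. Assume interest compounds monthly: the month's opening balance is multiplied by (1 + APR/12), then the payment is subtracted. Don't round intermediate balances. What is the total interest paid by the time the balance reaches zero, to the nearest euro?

€496

Monthly rate r = 19.2%/12 = 1.6% = 0.016.
Payoff takes n = ⌈−ln(1 − rB₀/P)/ln(1+r)⌉ = ⌈11.328⌉ = 12 payments; the last is €156.59.
Total paid = 11·€475.00 + €156.59 = €5,381.59.
Total interest = total paid − principal = €5,381.59 − €4,885.75 = €495.84.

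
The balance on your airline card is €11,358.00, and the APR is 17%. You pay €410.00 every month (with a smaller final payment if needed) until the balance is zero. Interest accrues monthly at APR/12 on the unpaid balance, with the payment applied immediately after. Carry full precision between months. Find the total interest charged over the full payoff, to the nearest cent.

Monthly rate r = 17%/12 = 1.41667% = 0.0141667.
Payoff takes n = ⌈−ln(1 − rB₀/P)/ln(1+r)⌉ = ⌈35.424⌉ = 36 payments; the last is €174.67.
Total paid = 35·€410.00 + €174.67 = €14,524.67.
Total interest = total paid − principal = €14,524.67 − €11,358.00 = €3,166.67.

€3,166.67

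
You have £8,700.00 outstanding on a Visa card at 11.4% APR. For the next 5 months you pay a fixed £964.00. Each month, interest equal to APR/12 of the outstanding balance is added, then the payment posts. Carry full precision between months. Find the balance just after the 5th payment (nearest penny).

£4,208.72

Monthly rate r = 11.4%/12 = 0.95% = 0.0095.
Each month: B ← B·(1+r) − £964.00.
Month 1: interest £82.65; balance after payment £7,818.65.
Month 2: interest £74.28; balance after payment £6,928.93.
Month 3: interest £65.82; balance after payment £6,030.75.
Month 4: interest £57.29; balance after payment £5,124.04.
Month 5: interest £48.68; balance after payment £4,208.72.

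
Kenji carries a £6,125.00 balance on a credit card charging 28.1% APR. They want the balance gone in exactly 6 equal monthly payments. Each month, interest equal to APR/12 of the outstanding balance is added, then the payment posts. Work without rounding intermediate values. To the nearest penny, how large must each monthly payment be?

£1,106.11

Monthly rate r = 28.1%/12 = 2.34167% = 0.0234167.
Level-payment amortization: P = B₀·r / (1 − (1+r)^(−n)) = 6125.00·0.0234167 / (1 − 1.02342^(−6)).
Denominator 1 − (1+r)^(−6) = 0.129667727.
P = 143.427 / 0.129667727 ≈ 1106.11.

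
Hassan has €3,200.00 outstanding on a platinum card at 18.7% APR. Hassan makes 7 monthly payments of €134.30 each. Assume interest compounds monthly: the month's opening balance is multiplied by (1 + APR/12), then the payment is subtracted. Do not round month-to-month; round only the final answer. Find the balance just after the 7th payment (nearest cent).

€2,580.61

Monthly rate r = 18.7%/12 = 1.55833% = 0.0155833.
Each month: B ← B·(1+r) − €134.30.
Month 1: interest €49.87; balance after payment €3,115.57.
Month 2: interest €48.55; balance after payment €3,029.82.
Month 3: interest €47.21; balance after payment €2,942.73.
Month 4: interest €45.86; balance after payment €2,854.29.
Month 5: interest €44.48; balance after payment €2,764.47.
Month 6: interest €43.08; balance after payment €2,673.25.
Month 7: interest €41.66; balance after payment €2,580.61.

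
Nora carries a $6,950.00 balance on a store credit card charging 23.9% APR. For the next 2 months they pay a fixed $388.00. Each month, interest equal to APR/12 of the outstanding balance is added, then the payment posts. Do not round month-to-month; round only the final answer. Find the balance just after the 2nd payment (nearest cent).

$6,445.87

Monthly rate r = 23.9%/12 = 1.99167% = 0.0199167.
Each month: B ← B·(1+r) − $388.00.
Month 1: interest $138.42; balance after payment $6,700.42.
Month 2: interest $133.45; balance after payment $6,445.87.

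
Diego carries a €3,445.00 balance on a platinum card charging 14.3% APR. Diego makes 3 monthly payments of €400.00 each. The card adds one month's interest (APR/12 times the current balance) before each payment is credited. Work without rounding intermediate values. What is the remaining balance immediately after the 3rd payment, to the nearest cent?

Monthly rate r = 14.3%/12 = 1.19167% = 0.0119167.
Each month: B ← B·(1+r) − €400.00.
Month 1: interest €41.05; balance after payment €3,086.05.
Month 2: interest €36.78; balance after payment €2,722.83.
Month 3: interest €32.45; balance after payment €2,355.28.

€2,355.28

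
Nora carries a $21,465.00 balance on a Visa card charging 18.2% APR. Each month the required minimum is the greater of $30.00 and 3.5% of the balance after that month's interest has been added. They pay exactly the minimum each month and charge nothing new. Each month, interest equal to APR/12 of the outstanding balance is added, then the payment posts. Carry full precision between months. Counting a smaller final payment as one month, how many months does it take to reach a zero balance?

Monthly rate r = 18.2%/12 = 1.51667% = 0.0151667.
While 3.5% of the post-interest balance exceeds $30.00, each month B ← (B·(1+r))·(1 − 0.035), i.e. B shrinks by the factor (1+r)·0.965 = 0.97964.
This holds for months 1–158. Entering month 159 the balance is $831.66; 3.5% of the post-interest balance is now below $30.00, so the flat $30.00 minimum applies from here.
From month 159 a fixed $30.00 at rate r clears $831.66 in 37 more payments. Total: 158 + 37 = 195 months.

195 months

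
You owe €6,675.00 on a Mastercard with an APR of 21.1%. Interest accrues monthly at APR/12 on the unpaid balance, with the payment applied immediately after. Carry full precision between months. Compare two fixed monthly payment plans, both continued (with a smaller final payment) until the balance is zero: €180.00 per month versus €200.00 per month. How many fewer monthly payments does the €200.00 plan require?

10 fewer payments

Monthly rate r = 21.1%/12 = 1.75833% = 0.0175833.
At €180.00/mo: n = ⌈−ln(1 − rB₀/P)/ln(1+r)⌉ = 61 payments (last €102.21); total interest = total paid − €6,675.00 = €4,227.21.
At €200.00/mo: 51 payments (last €142.67); total interest €3,467.67.
Payments saved = 61 − 51 = 10.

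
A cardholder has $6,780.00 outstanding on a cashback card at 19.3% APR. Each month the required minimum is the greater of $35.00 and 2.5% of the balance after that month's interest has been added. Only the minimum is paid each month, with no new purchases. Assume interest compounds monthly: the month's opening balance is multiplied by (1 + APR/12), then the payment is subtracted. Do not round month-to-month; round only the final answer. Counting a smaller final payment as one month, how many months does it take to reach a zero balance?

Monthly rate r = 19.3%/12 = 1.60833% = 0.0160833.
While 2.5% of the post-interest balance exceeds $35.00, each month B ← (B·(1+r))·(1 − 0.025), i.e. B shrinks by the factor (1+r)·0.975 = 0.99068.
This holds for months 1–171. Entering month 172 the balance is $1,367.52; 2.5% of the post-interest balance is now below $35.00, so the flat $35.00 minimum applies from here.
From month 172 a fixed $35.00 at rate r clears $1,367.52 in 63 more payments. Total: 171 + 63 = 234 months.

234 months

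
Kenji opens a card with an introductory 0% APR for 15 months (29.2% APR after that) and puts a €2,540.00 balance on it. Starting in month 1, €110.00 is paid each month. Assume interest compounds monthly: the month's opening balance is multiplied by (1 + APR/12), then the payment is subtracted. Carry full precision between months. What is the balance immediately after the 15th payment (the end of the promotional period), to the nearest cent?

€890.00

Promo months 1–15 at r₀ = 0%/12 = 0; months 16+ at r₁ = 29.2%/12 = 0.0243333.
After month 15 (no interest yet): B = €2,540.00 − 15·€110.00 = €890.00.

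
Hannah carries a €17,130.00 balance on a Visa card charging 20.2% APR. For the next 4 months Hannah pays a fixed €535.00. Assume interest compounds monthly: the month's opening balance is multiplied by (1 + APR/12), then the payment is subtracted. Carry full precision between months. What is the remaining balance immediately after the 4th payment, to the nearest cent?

€16,118.23

Monthly rate r = 20.2%/12 = 1.68333% = 0.0168333.
Each month: B ← B·(1+r) − €535.00.
Month 1: interest €288.35; balance after payment €16,883.35.
Month 2: interest €284.20; balance after payment €16,632.56.
Month 3: interest €279.98; balance after payment €16,377.54.
Month 4: interest €275.69; balance after payment €16,118.23.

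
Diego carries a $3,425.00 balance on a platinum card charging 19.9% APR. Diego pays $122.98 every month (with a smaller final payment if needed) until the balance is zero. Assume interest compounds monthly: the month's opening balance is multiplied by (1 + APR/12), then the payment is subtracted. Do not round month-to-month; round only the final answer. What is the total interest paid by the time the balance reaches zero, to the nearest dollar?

$1,208

Monthly rate r = 19.9%/12 = 1.65833% = 0.0165833.
Payoff takes n = ⌈−ln(1 − rB₀/P)/ln(1+r)⌉ = ⌈37.672⌉ = 38 payments; the last is $82.93.
Total paid = 37·$122.98 + $82.93 = $4,633.19.
Total interest = total paid − principal = $4,633.19 − $3,425.00 = $1,208.19.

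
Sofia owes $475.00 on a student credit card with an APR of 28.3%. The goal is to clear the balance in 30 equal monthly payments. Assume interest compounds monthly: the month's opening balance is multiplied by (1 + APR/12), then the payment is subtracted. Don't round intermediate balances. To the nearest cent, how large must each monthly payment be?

Monthly rate r = 28.3%/12 = 2.35833% = 0.0235833.
Level-payment amortization: P = B₀·r / (1 − (1+r)^(−n)) = 475.00·0.0235833 / (1 − 1.02358^(−30)).
Denominator 1 − (1+r)^(−30) = 0.503060148.
P = 11.2021 / 0.503060148 ≈ 22.27.

$22.27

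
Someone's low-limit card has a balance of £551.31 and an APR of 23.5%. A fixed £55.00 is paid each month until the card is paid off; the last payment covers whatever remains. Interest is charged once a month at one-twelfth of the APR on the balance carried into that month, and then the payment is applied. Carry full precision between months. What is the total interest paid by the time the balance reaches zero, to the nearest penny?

£68.53

Monthly rate r = 23.5%/12 = 1.95833% = 0.0195833.
Payoff takes n = ⌈−ln(1 − rB₀/P)/ln(1+r)⌉ = ⌈11.268⌉ = 12 payments; the last is £14.84.
Total paid = 11·£55.00 + £14.84 = £619.84.
Total interest = total paid − principal = £619.84 − £551.31 = £68.53.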